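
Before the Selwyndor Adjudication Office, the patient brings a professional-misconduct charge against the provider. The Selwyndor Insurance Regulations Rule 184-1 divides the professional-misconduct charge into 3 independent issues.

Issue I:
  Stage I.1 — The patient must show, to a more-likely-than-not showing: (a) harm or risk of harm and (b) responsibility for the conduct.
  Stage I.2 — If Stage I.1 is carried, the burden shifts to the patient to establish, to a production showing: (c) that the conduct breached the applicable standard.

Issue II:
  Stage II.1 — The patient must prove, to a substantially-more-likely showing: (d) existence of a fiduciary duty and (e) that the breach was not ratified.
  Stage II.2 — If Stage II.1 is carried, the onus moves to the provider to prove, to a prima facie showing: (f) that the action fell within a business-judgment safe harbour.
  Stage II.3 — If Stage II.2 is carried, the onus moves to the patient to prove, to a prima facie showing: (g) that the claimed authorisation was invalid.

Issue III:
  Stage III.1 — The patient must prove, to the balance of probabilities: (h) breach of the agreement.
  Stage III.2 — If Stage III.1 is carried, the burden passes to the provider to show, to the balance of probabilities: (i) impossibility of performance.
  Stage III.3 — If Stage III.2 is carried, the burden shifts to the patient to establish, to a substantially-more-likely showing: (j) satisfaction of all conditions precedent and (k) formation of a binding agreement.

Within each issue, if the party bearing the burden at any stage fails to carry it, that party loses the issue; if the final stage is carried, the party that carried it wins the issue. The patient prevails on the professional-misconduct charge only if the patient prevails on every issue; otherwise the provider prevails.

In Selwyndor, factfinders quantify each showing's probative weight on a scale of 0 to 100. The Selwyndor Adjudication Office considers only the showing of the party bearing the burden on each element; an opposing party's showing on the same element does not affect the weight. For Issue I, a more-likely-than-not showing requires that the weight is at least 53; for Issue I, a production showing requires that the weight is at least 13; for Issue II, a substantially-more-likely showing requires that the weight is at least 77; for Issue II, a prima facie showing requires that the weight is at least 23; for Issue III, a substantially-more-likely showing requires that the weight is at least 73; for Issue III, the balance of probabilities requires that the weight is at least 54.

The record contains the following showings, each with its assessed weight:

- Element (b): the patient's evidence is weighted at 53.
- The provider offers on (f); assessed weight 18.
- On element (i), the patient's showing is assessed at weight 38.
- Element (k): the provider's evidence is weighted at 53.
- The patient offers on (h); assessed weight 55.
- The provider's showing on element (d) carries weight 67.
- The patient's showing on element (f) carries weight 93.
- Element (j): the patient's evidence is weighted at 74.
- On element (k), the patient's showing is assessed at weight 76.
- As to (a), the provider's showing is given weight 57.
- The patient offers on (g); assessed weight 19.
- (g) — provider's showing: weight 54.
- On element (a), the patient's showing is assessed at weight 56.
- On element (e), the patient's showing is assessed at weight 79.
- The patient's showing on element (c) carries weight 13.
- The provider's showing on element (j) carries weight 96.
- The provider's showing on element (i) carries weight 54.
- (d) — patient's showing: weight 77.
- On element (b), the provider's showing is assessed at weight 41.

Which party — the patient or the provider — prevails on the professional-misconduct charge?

patient

— Issue I —
At Stage I.1 the patient must meet a more-likely-than-not showing (weight is at least 53): on (a) the weight is 56 (the provider's 57 is given no effect), ≥ 53, so (a) meets the standard; on (b) the weight is 53 (the provider's 41 is given no effect), which does reach 53, so (b) meets the standard.
  All elements met. The patient retains the burden for Stage I.2.
At Stage I.2 the patient must meet a production showing (weight is at least 13): on (c) the weight is 13, which does reach 13, so (c) meets the standard.
  The patient carries the last stage.
All stages carried — the patient prevails on this issue.
— Issue II —
At Stage II.1 the patient must meet a substantially-more-likely showing (weight is at least 77): on (d) the weight is 77 (the provider's 67 is given no effect), ≥ 77, so (d) meets the standard; on (e) the weight is 79, which does reach 77, so (e) meets the standard.
  Stage II.1 carried; the burden shifts to the provider.
At Stage II.2 the provider must meet a prima facie showing (weight is at least 23): on (f) the weight is 18 (the patient's 93 is given no effect), < 23, so (f) does not meet the standard.
  Stage II.2 not carried; the provider fails its burden.
The patient prevails on this issue.
— Issue III —
Stage III.1 — burden on patient; standard: the balance of probabilities (weight is at least 54).
    (h): 55 ≥ 54 [met]
  Stage III.1 carried; the burden shifts to the provider.
Stage III.2 — burden on provider; standard: the balance of probabilities (weight is at least 54).
    (i): 54 (patient's 38 disregarded) ≥ 54 [met]
  Stage III.2 carried; the burden shifts to the patient.
Stage III.3 — burden on patient; standard: a substantially-more-likely showing (weight is at least 73).
    (j): 74 (provider's 96 disregarded) ≥ 73 [met]
    (k): 76 (provider's 53 disregarded) ≥ 73 [met]
  Stage III.3 carried; the final stage is satisfied.
All stages carried — the patient prevails on this issue.
Per-issue: Issue I → patient; Issue II → patient; Issue III → patient. The patient must prevail on every issue; overall, the patient prevails.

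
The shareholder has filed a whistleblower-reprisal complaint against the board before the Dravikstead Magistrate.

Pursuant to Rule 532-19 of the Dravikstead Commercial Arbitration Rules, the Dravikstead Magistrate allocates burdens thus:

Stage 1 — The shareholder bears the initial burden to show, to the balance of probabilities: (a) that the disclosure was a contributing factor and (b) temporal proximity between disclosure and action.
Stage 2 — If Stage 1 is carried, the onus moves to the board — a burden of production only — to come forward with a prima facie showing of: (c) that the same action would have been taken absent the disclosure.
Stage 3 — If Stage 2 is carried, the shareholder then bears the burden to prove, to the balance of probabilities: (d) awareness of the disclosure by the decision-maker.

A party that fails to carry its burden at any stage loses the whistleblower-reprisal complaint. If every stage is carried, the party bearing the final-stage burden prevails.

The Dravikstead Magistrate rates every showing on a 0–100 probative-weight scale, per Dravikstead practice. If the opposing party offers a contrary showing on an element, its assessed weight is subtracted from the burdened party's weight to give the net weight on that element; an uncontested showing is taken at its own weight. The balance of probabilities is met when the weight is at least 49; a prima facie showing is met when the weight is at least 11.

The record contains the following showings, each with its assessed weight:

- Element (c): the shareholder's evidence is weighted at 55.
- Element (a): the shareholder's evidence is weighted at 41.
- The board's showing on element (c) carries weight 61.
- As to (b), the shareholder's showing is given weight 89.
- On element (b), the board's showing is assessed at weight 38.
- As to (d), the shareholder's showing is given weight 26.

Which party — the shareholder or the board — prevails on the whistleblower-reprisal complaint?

board

Stage 1 (shareholder, the balance of probabilities, weight is at least 49): (a) 41 < 49 — fails; (b) net 89−38=51 ≥ 49 — meets.
  The shareholder does not carry Stage 1.
So the board prevails.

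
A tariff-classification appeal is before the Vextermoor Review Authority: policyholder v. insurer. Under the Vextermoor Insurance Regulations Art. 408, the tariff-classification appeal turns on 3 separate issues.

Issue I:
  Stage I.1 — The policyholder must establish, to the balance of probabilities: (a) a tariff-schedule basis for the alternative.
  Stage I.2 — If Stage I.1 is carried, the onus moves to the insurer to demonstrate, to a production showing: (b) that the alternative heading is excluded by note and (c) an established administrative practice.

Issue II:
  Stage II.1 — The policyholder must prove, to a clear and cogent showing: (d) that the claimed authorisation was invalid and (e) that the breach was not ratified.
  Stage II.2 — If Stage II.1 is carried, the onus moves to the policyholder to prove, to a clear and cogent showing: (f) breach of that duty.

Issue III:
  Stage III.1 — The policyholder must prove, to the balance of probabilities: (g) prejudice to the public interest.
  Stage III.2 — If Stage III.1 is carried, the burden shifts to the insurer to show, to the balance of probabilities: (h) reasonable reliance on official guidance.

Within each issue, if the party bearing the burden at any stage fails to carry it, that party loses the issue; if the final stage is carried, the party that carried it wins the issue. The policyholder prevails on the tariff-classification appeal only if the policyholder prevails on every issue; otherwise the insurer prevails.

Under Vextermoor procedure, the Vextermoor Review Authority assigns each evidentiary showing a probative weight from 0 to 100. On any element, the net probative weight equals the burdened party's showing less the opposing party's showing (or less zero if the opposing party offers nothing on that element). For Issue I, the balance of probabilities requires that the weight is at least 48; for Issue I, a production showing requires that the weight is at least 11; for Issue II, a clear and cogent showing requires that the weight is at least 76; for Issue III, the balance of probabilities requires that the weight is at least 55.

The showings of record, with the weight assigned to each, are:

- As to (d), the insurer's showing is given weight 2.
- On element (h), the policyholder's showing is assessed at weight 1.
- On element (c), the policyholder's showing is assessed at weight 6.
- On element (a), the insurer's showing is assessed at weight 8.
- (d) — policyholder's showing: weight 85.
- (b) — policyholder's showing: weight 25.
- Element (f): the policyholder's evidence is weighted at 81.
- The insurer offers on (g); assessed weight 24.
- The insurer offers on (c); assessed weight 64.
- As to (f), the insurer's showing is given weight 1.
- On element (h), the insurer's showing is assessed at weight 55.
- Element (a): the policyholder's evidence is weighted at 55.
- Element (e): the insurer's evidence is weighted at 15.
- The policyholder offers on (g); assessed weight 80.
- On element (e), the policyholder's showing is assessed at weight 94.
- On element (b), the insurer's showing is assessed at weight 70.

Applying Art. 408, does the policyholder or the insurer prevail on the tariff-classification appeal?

insurer

— Issue I —
Stage I.1 (policyholder, the balance of probabilities, weight is at least 48): (a) net 55−8=47 < 48 — fails.
  Not every element is met, so the policyholder fails to carry Stage I.1.
The analysis ends at Stage I.1; the insurer prevails on this issue.
— Issue II —
Stage II.1 — burden on policyholder; standard: a clear and cogent showing (weight is at least 76).
    (d): 85 − 2 = 83 ≥ 76 [met]
    (e): 94 − 15 = 79 ≥ 76 [met]
  All elements met. The policyholder retains the burden for Stage II.2.
Stage II.2 — burden on policyholder; standard: a clear and cogent showing (weight is at least 76).
    (f): 81 − 1 = 80 ≥ 76 [met]
  Stage II.2 carried; the final stage is satisfied.
All stages carried — the policyholder prevails on this issue.
— Issue III —
At Stage III.1 the policyholder must meet the balance of probabilities (weight is at least 55): on (g) the weight is 80 less the opposing 24 gives net 56, which does reach 55, so (g) meets the standard.
  All elements met. The burden passes to the insurer.
At Stage III.2 the insurer must meet the balance of probabilities (weight is at least 55): on (h) the weight is 55 less the opposing 1 gives net 54, which does not reach 55, so (h) does not meet the standard.
  Not every element is met, so the insurer fails to carry Stage III.2.
The policyholder prevails on this issue.
Per-issue: Issue I → insurer; Issue II → policyholder; Issue III → policyholder. The policyholder must prevail on every issue; overall, the insurer prevails.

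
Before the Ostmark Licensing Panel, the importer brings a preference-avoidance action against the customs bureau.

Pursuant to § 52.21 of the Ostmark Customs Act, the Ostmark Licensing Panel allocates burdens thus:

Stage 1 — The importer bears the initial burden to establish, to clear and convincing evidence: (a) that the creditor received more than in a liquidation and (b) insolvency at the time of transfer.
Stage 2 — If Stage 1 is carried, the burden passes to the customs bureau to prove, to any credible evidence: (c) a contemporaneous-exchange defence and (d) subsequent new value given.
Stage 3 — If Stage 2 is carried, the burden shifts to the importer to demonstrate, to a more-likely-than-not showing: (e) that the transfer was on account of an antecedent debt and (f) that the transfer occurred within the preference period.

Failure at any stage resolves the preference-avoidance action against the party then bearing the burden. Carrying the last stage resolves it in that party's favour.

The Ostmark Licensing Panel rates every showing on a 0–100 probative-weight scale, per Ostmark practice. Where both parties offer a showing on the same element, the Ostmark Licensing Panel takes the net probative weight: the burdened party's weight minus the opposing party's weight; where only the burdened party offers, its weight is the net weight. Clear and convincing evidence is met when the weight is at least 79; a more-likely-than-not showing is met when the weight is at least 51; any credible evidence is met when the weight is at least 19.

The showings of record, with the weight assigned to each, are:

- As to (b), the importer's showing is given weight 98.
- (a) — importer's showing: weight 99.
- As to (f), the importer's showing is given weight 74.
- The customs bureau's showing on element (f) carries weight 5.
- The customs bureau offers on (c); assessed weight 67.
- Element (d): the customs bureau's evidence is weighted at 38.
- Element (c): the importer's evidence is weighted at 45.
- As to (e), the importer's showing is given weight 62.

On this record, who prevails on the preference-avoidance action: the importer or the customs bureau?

importer

At Stage 1 the importer must meet clear and convincing evidence (weight is at least 79): on (a) the weight is 99, which does reach 79, so (a) meets the standard; on (b) the weight is 98, which does reach 79, so (b) meets the standard.
  All elements met. The burden passes to the customs bureau.
At Stage 2 the customs bureau must meet any credible evidence (weight is at least 19): on (c) the weight is 67 less the opposing 45 gives net 22, ≥ 19, so (c) meets the standard; on (d) the weight is 38, ≥ 19, so (d) meets the standard.
  Stage 2 is satisfied; the onus moves to the importer.
At Stage 3 the importer must meet a more-likely-than-not showing (weight is at least 51): on (e) the weight is 62, which does reach 51, so (e) meets the standard; on (f) the weight is 74 less the opposing 5 gives net 69, which does reach 51, so (f) meets the standard.
  All elements met at the final stage.
With every stage satisfied, the importer prevails.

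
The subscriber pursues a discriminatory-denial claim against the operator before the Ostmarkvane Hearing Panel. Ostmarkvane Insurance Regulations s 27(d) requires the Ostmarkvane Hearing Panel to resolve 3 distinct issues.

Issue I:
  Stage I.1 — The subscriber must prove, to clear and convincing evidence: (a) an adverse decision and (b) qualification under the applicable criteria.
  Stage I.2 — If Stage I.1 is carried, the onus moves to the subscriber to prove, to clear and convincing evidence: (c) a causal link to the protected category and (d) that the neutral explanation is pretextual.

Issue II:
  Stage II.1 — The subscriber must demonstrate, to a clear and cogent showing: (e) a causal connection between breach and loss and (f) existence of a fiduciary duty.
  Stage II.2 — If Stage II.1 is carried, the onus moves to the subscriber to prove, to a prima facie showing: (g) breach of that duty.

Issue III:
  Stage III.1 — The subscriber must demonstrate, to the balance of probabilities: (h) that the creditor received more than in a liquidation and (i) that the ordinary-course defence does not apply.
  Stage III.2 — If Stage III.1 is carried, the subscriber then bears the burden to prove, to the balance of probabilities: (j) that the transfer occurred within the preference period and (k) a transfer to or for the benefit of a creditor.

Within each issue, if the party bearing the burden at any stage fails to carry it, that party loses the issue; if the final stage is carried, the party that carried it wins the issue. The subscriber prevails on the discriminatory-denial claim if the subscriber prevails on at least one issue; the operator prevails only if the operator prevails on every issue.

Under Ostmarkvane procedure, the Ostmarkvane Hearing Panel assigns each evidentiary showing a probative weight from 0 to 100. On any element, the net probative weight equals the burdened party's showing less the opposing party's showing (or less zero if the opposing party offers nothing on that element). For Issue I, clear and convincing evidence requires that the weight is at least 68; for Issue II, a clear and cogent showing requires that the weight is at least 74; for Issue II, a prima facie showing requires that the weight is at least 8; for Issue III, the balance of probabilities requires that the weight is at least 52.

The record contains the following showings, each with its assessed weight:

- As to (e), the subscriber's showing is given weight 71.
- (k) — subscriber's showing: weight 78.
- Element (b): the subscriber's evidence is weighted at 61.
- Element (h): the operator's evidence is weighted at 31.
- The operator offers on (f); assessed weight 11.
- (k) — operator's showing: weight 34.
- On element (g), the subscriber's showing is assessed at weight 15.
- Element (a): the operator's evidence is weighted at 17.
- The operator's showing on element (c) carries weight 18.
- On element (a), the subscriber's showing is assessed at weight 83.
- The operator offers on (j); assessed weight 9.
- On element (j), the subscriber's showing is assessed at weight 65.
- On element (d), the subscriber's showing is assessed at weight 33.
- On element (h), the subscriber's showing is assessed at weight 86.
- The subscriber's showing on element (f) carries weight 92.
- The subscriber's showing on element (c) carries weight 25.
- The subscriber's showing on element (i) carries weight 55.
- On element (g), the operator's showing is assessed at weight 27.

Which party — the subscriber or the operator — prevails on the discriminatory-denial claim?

operator

— Issue I —
Stage I.1 (subscriber, clear and convincing evidence, weight is at least 68): (a) net 83−17=66 < 68 — fails; (b) 61 < 68 — fails.
  The subscriber does not carry Stage I.1.
So the operator prevails on this issue.
— Issue II —
Stage II.1 (subscriber, a clear and cogent showing, weight is at least 74): (e) 71 < 74 — fails; (f) net 92−11=81 ≥ 74 — meets.
  Not every element is met, so the subscriber fails to carry Stage II.1.
So the operator prevails on this issue.
— Issue III —
Stage III.1 (subscriber, the balance of probabilities, weight is at least 52): (h) net 86−31=55 ≥ 52 — meets; (i) 55 ≥ 52 — meets.
  All elements met. The subscriber retains the burden for Stage III.2.
Stage III.2 (subscriber, the balance of probabilities, weight is at least 52): (j) net 65−9=56 ≥ 52 — meets; (k) net 78−34=44 < 52 — fails.
  Stage III.2 not carried; the subscriber fails its burden.
So the operator prevails on this issue.
Per-issue: Issue I → operator; Issue II → operator; Issue III → operator. The subscriber must prevail on at least one issue; overall, the operator prevails.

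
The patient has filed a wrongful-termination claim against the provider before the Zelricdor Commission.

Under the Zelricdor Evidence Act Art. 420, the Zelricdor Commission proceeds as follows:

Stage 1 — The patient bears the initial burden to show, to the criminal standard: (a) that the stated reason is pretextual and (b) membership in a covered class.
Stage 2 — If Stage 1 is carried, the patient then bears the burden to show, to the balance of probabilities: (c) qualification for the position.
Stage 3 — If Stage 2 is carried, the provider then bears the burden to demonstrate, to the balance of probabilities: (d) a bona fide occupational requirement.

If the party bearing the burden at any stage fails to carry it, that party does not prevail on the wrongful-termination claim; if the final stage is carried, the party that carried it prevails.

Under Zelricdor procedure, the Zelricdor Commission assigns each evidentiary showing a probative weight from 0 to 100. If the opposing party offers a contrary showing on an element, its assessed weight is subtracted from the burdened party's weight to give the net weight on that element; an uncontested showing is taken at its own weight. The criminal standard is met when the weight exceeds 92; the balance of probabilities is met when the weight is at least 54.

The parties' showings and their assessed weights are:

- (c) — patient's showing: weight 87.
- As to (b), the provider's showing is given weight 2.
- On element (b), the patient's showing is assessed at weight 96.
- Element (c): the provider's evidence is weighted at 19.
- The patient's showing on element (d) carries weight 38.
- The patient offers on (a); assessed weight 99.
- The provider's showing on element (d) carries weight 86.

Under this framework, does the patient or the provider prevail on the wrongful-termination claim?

Stage 1 — burden on patient; standard: the criminal standard (weight exceeds 92).
    (a): 99 > 92 [met]
    (b): 96 − 2 = 94 > 92 [met]
  Stage 1 carried; the burden remains with the patient.
Stage 2 — burden on patient; standard: the balance of probabilities (weight is at least 54).
    (c): 87 − 19 = 68 ≥ 54 [met]
  Stage 2 carried; the burden shifts to the provider.
Stage 3 — burden on provider; standard: the balance of probabilities (weight is at least 54).
    (d): 86 − 38 = 48 < 54 [not met]
  Stage 3 not carried; the provider fails its burden.
The analysis ends at Stage 3; the patient prevails.

patient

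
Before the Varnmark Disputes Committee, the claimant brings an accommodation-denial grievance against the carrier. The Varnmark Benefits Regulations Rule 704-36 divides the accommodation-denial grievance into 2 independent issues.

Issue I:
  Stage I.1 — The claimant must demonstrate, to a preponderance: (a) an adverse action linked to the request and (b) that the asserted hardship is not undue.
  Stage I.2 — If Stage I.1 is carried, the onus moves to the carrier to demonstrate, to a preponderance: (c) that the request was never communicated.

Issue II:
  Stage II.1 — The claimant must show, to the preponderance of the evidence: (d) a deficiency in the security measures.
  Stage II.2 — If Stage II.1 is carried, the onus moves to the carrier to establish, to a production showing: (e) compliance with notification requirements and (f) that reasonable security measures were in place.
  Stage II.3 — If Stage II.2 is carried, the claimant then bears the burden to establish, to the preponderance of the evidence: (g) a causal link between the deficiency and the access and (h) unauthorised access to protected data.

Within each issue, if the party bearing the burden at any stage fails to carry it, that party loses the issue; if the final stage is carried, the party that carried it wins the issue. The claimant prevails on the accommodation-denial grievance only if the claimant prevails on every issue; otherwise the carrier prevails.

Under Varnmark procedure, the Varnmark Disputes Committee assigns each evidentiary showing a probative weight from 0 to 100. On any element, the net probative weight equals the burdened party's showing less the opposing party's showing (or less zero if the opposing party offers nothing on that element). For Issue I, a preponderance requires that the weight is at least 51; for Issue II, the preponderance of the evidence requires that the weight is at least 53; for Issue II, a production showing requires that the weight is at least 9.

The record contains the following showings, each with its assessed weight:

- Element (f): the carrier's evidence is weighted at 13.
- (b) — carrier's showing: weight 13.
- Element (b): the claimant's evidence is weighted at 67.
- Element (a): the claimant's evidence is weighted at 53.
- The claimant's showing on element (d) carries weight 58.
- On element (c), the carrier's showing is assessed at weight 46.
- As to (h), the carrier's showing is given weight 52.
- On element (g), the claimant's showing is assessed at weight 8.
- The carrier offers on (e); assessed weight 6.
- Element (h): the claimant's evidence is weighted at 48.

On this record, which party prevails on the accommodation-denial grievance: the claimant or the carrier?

— Issue I —
Stage I.1 — burden on claimant; standard: a preponderance (weight is at least 51).
    (a): 53 ≥ 51 [met]
    (b): 67 − 13 = 54 ≥ 51 [met]
  The claimant carries Stage I.1; the carrier now bears the burden.
Stage I.2 — burden on carrier; standard: a preponderance (weight is at least 51).
    (c): 46 < 51 [not met]
  Stage I.2 not carried; the carrier fails its burden.
The claimant prevails on this issue.
— Issue II —
Stage II.1 — burden on claimant; standard: the preponderance of the evidence (weight is at least 53).
    (d): 58 ≥ 53 [met]
  Stage II.1 is satisfied; the onus moves to the carrier.
Stage II.2 — burden on carrier; standard: a production showing (weight is at least 9).
    (e): 6 < 9 [not met]
    (f): 13 ≥ 9 [met]
  The carrier does not carry Stage II.2.
So the claimant prevails on this issue.
Per-issue: Issue I → claimant; Issue II → claimant. The claimant must prevail on every issue; overall, the claimant prevails.

claimant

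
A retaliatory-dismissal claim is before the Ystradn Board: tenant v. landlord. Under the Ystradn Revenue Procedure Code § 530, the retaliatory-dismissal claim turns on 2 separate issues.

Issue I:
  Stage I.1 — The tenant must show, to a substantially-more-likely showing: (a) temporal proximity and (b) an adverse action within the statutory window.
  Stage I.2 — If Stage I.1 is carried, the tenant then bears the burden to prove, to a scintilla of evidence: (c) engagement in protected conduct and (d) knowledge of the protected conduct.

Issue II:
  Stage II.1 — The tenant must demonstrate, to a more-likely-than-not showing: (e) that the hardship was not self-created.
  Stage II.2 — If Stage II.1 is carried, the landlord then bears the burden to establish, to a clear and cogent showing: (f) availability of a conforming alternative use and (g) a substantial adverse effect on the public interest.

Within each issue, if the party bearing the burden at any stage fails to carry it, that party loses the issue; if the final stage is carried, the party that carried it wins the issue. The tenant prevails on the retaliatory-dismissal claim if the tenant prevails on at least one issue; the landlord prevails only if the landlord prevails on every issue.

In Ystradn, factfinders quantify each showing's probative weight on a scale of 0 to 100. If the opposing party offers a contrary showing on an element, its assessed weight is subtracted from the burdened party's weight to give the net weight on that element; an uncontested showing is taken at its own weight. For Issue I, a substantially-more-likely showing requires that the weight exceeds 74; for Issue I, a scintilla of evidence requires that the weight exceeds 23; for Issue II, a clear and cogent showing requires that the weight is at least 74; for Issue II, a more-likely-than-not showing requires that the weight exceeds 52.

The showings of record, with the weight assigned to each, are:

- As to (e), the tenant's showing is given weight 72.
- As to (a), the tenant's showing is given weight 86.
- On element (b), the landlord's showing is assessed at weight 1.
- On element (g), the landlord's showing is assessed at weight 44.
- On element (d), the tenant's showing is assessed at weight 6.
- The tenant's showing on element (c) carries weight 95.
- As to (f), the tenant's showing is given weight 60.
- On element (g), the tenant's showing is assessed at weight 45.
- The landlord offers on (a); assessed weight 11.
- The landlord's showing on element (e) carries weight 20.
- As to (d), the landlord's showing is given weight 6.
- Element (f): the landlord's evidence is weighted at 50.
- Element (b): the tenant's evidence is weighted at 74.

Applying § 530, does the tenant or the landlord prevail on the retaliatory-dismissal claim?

landlord

— Issue I —
Stage I.1 (tenant, a substantially-more-likely showing, weight exceeds 74): (a) net 86−11=75 > 74 — meets; (b) net 74−1=73 ≤ 74 — fails.
  The tenant does not carry Stage I.1.
The landlord prevails on this issue.
— Issue II —
Stage II.1 (tenant, a more-likely-than-not showing, weight exceeds 52): (e) net 72−20=52 ≤ 52 — fails.
  Stage II.1 not carried; the tenant fails its burden.
So the landlord prevails on this issue.
Per-issue: Issue I → landlord; Issue II → landlord. The tenant must prevail on at least one issue; overall, the landlord prevails.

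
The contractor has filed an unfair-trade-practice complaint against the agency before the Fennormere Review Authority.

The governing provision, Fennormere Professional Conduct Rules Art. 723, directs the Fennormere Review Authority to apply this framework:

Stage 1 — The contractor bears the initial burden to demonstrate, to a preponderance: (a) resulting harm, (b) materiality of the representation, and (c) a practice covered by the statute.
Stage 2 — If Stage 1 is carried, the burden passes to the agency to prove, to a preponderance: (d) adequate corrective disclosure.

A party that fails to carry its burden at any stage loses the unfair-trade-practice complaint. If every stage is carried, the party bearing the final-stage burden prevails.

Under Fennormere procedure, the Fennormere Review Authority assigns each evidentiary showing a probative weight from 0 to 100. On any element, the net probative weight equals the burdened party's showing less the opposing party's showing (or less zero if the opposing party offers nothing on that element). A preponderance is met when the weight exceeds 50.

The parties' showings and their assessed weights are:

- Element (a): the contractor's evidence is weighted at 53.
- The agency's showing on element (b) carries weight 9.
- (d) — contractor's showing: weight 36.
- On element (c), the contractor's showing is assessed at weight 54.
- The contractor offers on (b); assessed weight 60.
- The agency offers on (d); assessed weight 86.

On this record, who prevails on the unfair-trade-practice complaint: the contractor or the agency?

Stage 1 — burden on contractor; standard: a preponderance (weight exceeds 50).
    (a): 53 > 50 [met]
    (b): 60 − 9 = 51 > 50 [met]
    (c): 54 > 50 [met]
  All elements met. The burden passes to the agency.
Stage 2 — burden on agency; standard: a preponderance (weight exceeds 50).
    (d): 86 − 36 = 50 ≤ 50 [not met]
  The agency does not carry Stage 2.
The analysis ends at Stage 2; the contractor prevails.

contractor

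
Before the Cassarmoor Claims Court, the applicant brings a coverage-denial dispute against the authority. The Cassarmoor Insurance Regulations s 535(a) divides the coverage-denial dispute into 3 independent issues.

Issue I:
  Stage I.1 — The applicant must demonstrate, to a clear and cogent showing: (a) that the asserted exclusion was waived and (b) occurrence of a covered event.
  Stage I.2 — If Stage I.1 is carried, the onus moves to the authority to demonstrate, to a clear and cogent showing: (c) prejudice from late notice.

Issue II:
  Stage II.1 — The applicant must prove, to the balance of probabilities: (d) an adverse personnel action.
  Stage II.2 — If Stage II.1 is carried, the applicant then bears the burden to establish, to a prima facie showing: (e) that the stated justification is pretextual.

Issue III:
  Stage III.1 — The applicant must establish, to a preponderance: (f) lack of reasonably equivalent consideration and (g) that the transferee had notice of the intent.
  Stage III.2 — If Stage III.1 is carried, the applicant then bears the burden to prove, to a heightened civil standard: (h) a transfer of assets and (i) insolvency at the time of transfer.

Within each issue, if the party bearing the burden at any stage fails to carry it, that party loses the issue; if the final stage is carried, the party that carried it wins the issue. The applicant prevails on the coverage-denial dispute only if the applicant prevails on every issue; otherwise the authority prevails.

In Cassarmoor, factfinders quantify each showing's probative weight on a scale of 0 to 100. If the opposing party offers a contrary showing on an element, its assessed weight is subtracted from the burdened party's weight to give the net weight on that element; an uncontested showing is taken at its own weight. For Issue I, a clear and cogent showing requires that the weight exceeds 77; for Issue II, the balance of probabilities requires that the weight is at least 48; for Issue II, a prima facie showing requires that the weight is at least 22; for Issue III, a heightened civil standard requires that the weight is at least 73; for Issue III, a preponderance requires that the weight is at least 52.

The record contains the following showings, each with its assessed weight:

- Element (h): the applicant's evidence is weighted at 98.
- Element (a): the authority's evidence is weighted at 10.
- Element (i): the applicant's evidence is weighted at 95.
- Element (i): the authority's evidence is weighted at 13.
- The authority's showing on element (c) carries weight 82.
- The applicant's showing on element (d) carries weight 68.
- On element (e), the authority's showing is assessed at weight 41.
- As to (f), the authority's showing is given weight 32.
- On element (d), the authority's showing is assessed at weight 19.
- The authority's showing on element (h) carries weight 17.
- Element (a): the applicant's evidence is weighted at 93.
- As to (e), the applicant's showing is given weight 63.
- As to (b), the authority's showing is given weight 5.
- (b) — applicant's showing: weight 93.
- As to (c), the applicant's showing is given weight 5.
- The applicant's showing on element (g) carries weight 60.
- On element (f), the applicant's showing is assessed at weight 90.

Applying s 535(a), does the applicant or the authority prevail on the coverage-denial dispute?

— Issue I —
Stage I.1 (applicant, a clear and cogent showing, weight exceeds 77): (a) net 93−10=83 > 77 — meets; (b) net 93−5=88 > 77 — meets.
  The applicant carries Stage I.1; the authority now bears the burden.
Stage I.2 (authority, a clear and cogent showing, weight exceeds 77): (c) net 82−5=77 ≤ 77 — fails.
  Not every element is met, so the authority fails to carry Stage I.2.
The applicant prevails on this issue.
— Issue II —
At Stage II.1 the applicant must meet the balance of probabilities (weight is at least 48): on (d) the weight is 68 less the opposing 19 gives net 49, which does reach 48, so (d) meets the standard.
  Stage II.1 carried; the burden remains with the applicant.
At Stage II.2 the applicant must meet a prima facie showing (weight is at least 22): on (e) the weight is 63 less the opposing 41 gives net 22, ≥ 22, so (e) meets the standard.
  All elements met at the final stage.
Every stage carried; the applicant prevails on this issue.
— Issue III —
Stage III.1 (applicant, a preponderance, weight is at least 52): (f) net 90−32=58 ≥ 52 — meets; (g) 60 ≥ 52 — meets.
  Stage III.1 carried; the burden remains with the applicant.
Stage III.2 (applicant, a heightened civil standard, weight is at least 73): (h) net 98−17=81 ≥ 73 — meets; (i) net 95−13=82 ≥ 73 — meets.
  The applicant carries the last stage.
All stages carried — the applicant prevails on this issue.
Per-issue: Issue I → applicant; Issue II → applicant; Issue III → applicant. The applicant must prevail on every issue; overall, the applicant prevails.

applicant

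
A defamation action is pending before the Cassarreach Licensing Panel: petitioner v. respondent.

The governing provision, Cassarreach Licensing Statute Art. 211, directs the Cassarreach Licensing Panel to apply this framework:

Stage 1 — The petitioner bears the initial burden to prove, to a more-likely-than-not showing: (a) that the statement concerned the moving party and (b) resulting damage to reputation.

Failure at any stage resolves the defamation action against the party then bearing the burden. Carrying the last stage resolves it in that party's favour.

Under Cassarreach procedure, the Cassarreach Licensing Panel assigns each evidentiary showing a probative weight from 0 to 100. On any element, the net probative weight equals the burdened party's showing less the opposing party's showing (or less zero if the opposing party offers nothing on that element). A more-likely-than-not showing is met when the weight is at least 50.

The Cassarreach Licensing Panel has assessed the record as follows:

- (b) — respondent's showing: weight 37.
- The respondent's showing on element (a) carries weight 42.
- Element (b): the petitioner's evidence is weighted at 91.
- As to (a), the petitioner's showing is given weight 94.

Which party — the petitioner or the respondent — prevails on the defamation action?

At Stage 1 the petitioner must meet a more-likely-than-not showing (weight is at least 50): on (a) the weight is 94 less the opposing 42 gives net 52, ≥ 50, so (a) meets the standard; on (b) the weight is 91 less the opposing 37 gives net 54, which does reach 50, so (b) meets the standard.
  All elements met at the final stage.
With every stage satisfied, the petitioner prevails.

petitioner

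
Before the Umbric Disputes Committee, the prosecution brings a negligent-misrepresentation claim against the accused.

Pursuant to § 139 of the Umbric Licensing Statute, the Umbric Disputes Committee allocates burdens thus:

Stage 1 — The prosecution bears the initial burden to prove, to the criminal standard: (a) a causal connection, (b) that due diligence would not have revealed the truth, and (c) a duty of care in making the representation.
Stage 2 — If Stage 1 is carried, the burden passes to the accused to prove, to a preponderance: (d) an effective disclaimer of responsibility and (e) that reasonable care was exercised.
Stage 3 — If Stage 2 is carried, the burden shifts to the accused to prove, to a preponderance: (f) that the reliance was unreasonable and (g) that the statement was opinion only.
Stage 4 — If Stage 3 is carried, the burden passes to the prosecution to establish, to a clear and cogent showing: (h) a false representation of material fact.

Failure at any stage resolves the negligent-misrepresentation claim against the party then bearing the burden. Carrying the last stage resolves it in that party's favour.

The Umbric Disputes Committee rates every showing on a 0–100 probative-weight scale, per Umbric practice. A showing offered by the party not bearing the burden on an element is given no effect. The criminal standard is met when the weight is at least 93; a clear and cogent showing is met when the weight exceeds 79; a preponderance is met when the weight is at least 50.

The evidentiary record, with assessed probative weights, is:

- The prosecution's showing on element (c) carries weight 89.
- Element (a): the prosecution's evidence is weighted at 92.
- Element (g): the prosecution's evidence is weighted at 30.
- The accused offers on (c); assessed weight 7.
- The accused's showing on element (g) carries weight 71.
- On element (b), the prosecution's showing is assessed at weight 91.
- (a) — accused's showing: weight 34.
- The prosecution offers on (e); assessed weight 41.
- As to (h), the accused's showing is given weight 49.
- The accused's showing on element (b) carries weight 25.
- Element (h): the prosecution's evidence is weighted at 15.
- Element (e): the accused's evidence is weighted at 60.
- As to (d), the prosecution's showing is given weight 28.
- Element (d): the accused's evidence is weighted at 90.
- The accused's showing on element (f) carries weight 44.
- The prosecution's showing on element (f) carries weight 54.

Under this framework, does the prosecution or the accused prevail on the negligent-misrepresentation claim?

accused

Stage 1 — burden on prosecution; standard: the criminal standard (weight is at least 93).
    (a): 92 (accused's 34 disregarded) < 93 [not met]
    (b): 91 (accused's 25 disregarded) < 93 [not met]
    (c): 89 (accused's 7 disregarded) < 93 [not met]
  Not every element is met, so the prosecution fails to carry Stage 1.
The analysis ends at Stage 1; the accused prevails.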